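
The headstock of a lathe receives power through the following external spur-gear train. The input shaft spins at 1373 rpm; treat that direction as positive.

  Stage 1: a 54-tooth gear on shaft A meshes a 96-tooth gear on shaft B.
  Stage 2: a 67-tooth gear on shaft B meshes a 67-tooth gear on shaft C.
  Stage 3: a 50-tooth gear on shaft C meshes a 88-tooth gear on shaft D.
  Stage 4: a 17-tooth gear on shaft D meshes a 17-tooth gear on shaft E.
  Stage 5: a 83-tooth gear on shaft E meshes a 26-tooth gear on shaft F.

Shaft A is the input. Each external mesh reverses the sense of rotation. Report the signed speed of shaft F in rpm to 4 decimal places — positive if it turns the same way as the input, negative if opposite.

-1400.8291 rpm (opposite to input, |ω| = 1400.8291 rpm)

Stage 1 [54T→96T]: ω = 1373.0000×54/96 = 772.3125 rpm, dir flips to −; running = −772.3125
Stage 2 [67T→67T]: ω = 772.3125×67/67 = 772.3125 rpm, dir flips to +; running = +772.3125
Stage 3 [50T→88T]: ω = 772.3125×50/88 = 438.8139 rpm, dir flips to −; running = −438.8139
Stage 4 [17T→17T]: ω = 438.8139×17/17 = 438.8139 rpm, dir flips to +; running = +438.8139
Stage 5 [83T→26T]: ω = 438.8139×83/26 = 1400.8291 rpm, dir flips to −; running = −1400.8291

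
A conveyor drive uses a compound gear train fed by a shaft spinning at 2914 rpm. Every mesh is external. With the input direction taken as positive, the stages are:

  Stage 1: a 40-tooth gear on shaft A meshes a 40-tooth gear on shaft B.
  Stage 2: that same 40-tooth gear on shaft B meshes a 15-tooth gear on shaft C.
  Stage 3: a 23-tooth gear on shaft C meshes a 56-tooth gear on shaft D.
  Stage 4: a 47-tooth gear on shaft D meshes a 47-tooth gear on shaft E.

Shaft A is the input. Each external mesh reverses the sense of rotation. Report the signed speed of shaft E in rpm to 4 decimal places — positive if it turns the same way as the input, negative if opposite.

+3191.5238 rpm (same as input, |ω| = 3191.5238 rpm)

Stage 1 [40T→40T]: ω = 2914.0000×40/40 = 2914.0000 rpm, dir flips to −; running = −2914.0000
Stage 2 [40T→15T]: ω = 2914.0000×40/15 = 7770.6667 rpm, dir flips to +; running = +7770.6667
Stage 3 [23T→56T]: ω = 7770.6667×23/56 = 3191.5238 rpm, dir flips to −; running = −3191.5238
Stage 4 [47T→47T]: ω = 3191.5238×47/47 = 3191.5238 rpm, dir flips to +; running = +3191.5238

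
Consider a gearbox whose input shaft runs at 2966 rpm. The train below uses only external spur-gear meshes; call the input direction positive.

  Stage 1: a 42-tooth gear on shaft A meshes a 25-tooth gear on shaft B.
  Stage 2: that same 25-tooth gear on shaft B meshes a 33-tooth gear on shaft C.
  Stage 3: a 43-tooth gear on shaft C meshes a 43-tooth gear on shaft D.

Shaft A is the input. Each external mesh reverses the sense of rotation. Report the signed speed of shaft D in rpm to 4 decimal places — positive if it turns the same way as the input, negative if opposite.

-3774.9091 rpm (opposite to input, |ω| = 3774.9091 rpm)

Stage 1 [42T→25T]: ω = 2966.0000×42/25 = 4982.8800 rpm, dir flips to −; running = −4982.8800
Stage 2 [25T→33T]: ω = 4982.8800×25/33 = 3774.9091 rpm, dir flips to +; running = +3774.9091
Stage 3 [43T→43T]: ω = 3774.9091×43/43 = 3774.9091 rpm, dir flips to −; running = −3774.9091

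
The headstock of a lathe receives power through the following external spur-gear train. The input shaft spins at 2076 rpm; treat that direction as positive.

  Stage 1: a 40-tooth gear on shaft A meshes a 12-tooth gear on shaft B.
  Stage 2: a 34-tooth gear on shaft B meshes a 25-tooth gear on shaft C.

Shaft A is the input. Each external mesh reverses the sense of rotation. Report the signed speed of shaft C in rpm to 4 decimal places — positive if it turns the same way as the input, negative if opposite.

Stage 1 [40T→12T]: ω = 2076.0000×40/12 = 6920.0000 rpm, dir flips to −; running = −6920.0000
Stage 2 [34T→25T]: ω = 6920.0000×34/25 = 9411.2000 rpm, dir flips to +; running = +9411.2000

+9411.2000 rpm (same as input, |ω| = 9411.2000 rpm)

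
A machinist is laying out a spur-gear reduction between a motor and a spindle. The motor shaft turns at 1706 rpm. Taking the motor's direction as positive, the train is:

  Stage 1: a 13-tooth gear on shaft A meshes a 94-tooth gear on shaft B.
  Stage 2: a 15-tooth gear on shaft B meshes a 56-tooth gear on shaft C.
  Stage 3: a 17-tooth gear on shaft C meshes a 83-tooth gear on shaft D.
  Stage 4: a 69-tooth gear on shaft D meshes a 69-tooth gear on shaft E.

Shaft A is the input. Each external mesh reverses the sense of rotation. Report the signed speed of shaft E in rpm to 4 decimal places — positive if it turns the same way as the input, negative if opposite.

+12.9440 rpm (same as input, |ω| = 12.9440 rpm)

Stage 1 [13T→94T]: ω = 1706.0000×13/94 = 235.9362 rpm, dir flips to −; running = −235.9362
Stage 2 [15T→56T]: ω = 235.9362×15/56 = 63.1972 rpm, dir flips to +; running = +63.1972
Stage 3 [17T→83T]: ω = 63.1972×17/83 = 12.9440 rpm, dir flips to −; running = −12.9440
Stage 4 [69T→69T]: ω = 12.9440×69/69 = 12.9440 rpm, dir flips to +; running = +12.9440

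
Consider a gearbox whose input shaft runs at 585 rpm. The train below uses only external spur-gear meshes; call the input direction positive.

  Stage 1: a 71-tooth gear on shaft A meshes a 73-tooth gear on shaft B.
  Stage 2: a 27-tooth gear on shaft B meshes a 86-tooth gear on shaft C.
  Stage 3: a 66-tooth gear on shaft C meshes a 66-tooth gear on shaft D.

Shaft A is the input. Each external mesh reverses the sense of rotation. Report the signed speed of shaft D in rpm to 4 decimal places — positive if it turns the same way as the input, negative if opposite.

-178.6309 rpm (opposite to input, |ω| = 178.6309 rpm)

Stage 1 [71T→73T]: ω = 585.0000×71/73 = 568.9726 rpm, dir flips to −; running = −568.9726
Stage 2 [27T→86T]: ω = 568.9726×27/86 = 178.6309 rpm, dir flips to +; running = +178.6309
Stage 3 [66T→66T]: ω = 178.6309×66/66 = 178.6309 rpm, dir flips to −; running = −178.6309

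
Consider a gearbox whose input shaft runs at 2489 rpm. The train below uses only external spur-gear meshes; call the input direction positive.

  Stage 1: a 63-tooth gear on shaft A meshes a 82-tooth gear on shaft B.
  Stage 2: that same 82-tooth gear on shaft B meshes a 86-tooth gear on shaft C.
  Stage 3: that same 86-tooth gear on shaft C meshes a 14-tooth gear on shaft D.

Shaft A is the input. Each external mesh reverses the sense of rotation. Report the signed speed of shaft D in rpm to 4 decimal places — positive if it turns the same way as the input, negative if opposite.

Stage 1 [63T→82T]: ω = 2489.0000×63/82 = 1912.2805 rpm, dir flips to −; running = −1912.2805
Stage 2 [82T→86T]: ω = 1912.2805×82/86 = 1823.3372 rpm, dir flips to +; running = +1823.3372
Stage 3 [86T→14T]: ω = 1823.3372×86/14 = 11200.5000 rpm, dir flips to −; running = −11200.5000

-11200.5000 rpm (opposite to input, |ω| = 11200.5000 rpm)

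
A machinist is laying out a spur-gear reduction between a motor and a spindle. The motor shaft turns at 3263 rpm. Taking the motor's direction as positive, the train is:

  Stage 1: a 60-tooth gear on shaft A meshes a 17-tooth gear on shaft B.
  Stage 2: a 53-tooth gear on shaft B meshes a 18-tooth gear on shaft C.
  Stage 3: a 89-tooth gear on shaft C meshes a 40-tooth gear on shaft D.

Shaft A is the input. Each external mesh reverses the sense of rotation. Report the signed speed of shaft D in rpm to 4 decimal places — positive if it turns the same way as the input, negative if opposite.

-75448.8775 rpm (opposite to input, |ω| = 75448.8775 rpm)

Stage 1 [60T→17T]: ω = 3263.0000×60/17 = 11516.4706 rpm, dir flips to −; running = −11516.4706
Stage 2 [53T→18T]: ω = 11516.4706×53/18 = 33909.6078 rpm, dir flips to +; running = +33909.6078
Stage 3 [89T→40T]: ω = 33909.6078×89/40 = 75448.8775 rpm, dir flips to −; running = −75448.8775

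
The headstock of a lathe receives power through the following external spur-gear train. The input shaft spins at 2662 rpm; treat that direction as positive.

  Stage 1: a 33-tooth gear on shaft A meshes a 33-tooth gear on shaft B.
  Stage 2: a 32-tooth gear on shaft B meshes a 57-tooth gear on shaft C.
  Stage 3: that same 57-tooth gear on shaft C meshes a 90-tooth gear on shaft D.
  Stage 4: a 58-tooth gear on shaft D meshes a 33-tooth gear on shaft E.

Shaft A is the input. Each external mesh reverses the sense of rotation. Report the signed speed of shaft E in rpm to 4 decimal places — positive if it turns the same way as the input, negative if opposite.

+1663.5259 rpm (same as input, |ω| = 1663.5259 rpm)

Stage 1 [33T→33T]: ω = 2662.0000×33/33 = 2662.0000 rpm, dir flips to −; running = −2662.0000
Stage 2 [32T→57T]: ω = 2662.0000×32/57 = 1494.4561 rpm, dir flips to +; running = +1494.4561
Stage 3 [57T→90T]: ω = 1494.4561×57/90 = 946.4889 rpm, dir flips to −; running = −946.4889
Stage 4 [58T→33T]: ω = 946.4889×58/33 = 1663.5259 rpm, dir flips to +; running = +1663.5259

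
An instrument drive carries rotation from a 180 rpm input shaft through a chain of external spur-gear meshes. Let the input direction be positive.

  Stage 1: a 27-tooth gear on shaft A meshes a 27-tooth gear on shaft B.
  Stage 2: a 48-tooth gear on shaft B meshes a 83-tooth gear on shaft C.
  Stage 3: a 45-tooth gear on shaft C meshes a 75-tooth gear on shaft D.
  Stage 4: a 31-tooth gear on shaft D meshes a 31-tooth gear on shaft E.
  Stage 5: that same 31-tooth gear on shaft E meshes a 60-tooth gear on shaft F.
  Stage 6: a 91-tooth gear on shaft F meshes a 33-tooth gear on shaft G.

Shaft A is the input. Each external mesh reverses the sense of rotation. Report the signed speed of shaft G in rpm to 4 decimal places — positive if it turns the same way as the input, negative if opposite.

Stage 1 [27T→27T]: ω = 180.0000×27/27 = 180.0000 rpm, dir flips to −; running = −180.0000
Stage 2 [48T→83T]: ω = 180.0000×48/83 = 104.0964 rpm, dir flips to +; running = +104.0964
Stage 3 [45T→75T]: ω = 104.0964×45/75 = 62.4578 rpm, dir flips to −; running = −62.4578
Stage 4 [31T→31T]: ω = 62.4578×31/31 = 62.4578 rpm, dir flips to +; running = +62.4578
Stage 5 [31T→60T]: ω = 62.4578×31/60 = 32.2699 rpm, dir flips to −; running = −32.2699
Stage 6 [91T→33T]: ω = 32.2699×91/33 = 88.9866 rpm, dir flips to +; running = +88.9866

+88.9866 rpm (same as input, |ω| = 88.9866 rpm)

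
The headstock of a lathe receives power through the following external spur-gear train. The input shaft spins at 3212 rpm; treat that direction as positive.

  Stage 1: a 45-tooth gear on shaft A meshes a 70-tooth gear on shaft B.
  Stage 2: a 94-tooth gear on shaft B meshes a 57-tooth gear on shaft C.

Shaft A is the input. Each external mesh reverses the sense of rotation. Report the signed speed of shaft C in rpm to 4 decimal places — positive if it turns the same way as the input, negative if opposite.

Stage 1 [45T→70T]: ω = 3212.0000×45/70 = 2064.8571 rpm, dir flips to −; running = −2064.8571
Stage 2 [94T→57T]: ω = 2064.8571×94/57 = 3405.2030 rpm, dir flips to +; running = +3405.2030

+3405.2030 rpm (same as input, |ω| = 3405.2030 rpm)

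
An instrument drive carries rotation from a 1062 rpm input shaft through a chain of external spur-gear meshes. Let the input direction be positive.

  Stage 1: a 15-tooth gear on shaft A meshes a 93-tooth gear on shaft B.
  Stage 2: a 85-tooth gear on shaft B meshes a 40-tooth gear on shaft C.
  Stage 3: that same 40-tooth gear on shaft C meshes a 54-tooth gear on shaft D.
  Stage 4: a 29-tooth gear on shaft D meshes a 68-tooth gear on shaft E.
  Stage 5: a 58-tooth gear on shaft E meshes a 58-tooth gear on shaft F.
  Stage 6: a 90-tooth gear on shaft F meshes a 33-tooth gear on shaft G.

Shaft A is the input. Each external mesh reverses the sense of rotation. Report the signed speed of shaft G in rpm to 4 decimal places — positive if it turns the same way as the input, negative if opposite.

Stage 1 [15T→93T]: ω = 1062.0000×15/93 = 171.2903 rpm, dir flips to −; running = −171.2903
Stage 2 [85T→40T]: ω = 171.2903×85/40 = 363.9919 rpm, dir flips to +; running = +363.9919
Stage 3 [40T→54T]: ω = 363.9919×40/54 = 269.6237 rpm, dir flips to −; running = −269.6237
Stage 4 [29T→68T]: ω = 269.6237×29/68 = 114.9866 rpm, dir flips to +; running = +114.9866
Stage 5 [58T→58T]: ω = 114.9866×58/58 = 114.9866 rpm, dir flips to −; running = −114.9866
Stage 6 [90T→33T]: ω = 114.9866×90/33 = 313.5997 rpm, dir flips to +; running = +313.5997

+313.5997 rpm (same as input, |ω| = 313.5997 rpm)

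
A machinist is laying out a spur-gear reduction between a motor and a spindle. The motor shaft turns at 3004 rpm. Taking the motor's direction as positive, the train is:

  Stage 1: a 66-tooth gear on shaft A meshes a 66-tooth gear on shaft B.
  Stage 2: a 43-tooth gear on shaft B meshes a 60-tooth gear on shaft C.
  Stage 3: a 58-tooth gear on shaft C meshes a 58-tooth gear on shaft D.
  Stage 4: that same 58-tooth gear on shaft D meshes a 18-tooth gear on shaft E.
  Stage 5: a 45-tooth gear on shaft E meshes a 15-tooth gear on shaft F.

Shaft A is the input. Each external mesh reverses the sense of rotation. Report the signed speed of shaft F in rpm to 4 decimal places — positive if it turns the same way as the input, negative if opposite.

Stage 1 [66T→66T]: ω = 3004.0000×66/66 = 3004.0000 rpm, dir flips to −; running = −3004.0000
Stage 2 [43T→60T]: ω = 3004.0000×43/60 = 2152.8667 rpm, dir flips to +; running = +2152.8667
Stage 3 [58T→58T]: ω = 2152.8667×58/58 = 2152.8667 rpm, dir flips to −; running = −2152.8667
Stage 4 [58T→18T]: ω = 2152.8667×58/18 = 6937.0148 rpm, dir flips to +; running = +6937.0148
Stage 5 [45T→15T]: ω = 6937.0148×45/15 = 20811.0444 rpm, dir flips to −; running = −20811.0444

-20811.0444 rpm (opposite to input, |ω| = 20811.0444 rpm)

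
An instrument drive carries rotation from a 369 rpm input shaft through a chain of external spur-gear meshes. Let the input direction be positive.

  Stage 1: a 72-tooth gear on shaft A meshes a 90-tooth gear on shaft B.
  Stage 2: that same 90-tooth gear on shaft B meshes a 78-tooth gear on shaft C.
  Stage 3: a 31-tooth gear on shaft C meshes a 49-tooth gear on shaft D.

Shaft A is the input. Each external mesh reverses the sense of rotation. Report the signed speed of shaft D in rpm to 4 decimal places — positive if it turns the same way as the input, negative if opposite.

-215.4914 rpm (opposite to input, |ω| = 215.4914 rpm)

Stage 1 [72T→90T]: ω = 369.0000×72/90 = 295.2000 rpm, dir flips to −; running = −295.2000
Stage 2 [90T→78T]: ω = 295.2000×90/78 = 340.6154 rpm, dir flips to +; running = +340.6154
Stage 3 [31T→49T]: ω = 340.6154×31/49 = 215.4914 rpm, dir flips to −; running = −215.4914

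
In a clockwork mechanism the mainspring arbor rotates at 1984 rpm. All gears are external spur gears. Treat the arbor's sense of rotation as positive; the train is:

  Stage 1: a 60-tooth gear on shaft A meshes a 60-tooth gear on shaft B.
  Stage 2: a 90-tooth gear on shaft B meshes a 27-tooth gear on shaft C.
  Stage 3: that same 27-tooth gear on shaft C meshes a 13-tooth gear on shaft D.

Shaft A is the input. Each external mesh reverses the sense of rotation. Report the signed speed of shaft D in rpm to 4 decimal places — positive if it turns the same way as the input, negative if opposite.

Stage 1 [60T→60T]: ω = 1984.0000×60/60 = 1984.0000 rpm, dir flips to −; running = −1984.0000
Stage 2 [90T→27T]: ω = 1984.0000×90/27 = 6613.3333 rpm, dir flips to +; running = +6613.3333
Stage 3 [27T→13T]: ω = 6613.3333×27/13 = 13735.3846 rpm, dir flips to −; running = −13735.3846

-13735.3846 rpm (opposite to input, |ω| = 13735.3846 rpm)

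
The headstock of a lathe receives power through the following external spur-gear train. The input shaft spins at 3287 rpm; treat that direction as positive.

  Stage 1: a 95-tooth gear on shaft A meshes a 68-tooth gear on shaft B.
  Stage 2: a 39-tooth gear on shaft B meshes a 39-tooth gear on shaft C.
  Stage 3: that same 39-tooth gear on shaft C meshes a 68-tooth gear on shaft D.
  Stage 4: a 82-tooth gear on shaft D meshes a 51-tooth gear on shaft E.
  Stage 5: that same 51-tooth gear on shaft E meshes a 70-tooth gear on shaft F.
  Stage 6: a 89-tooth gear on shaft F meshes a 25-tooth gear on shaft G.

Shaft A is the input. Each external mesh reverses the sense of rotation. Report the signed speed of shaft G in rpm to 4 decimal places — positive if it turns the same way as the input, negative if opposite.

+10983.3773 rpm (same as input, |ω| = 10983.3773 rpm)

Stage 1 [95T→68T]: ω = 3287.0000×95/68 = 4592.1324 rpm, dir flips to −; running = −4592.1324
Stage 2 [39T→39T]: ω = 4592.1324×39/39 = 4592.1324 rpm, dir flips to +; running = +4592.1324
Stage 3 [39T→68T]: ω = 4592.1324×39/68 = 2633.7230 rpm, dir flips to −; running = −2633.7230
Stage 4 [82T→51T]: ω = 2633.7230×82/51 = 4234.6134 rpm, dir flips to +; running = +4234.6134
Stage 5 [51T→70T]: ω = 4234.6134×51/70 = 3085.2183 rpm, dir flips to −; running = −3085.2183
Stage 6 [89T→25T]: ω = 3085.2183×89/25 = 10983.3773 rpm, dir flips to +; running = +10983.3773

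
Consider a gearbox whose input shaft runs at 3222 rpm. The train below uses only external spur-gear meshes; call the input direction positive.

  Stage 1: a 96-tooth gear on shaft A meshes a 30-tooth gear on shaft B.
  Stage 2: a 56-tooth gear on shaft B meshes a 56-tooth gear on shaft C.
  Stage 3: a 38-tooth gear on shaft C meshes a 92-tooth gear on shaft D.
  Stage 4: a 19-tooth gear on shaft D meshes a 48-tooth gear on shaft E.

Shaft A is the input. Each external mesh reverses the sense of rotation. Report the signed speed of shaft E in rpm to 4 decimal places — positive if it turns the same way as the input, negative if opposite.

Stage 1 [96T→30T]: ω = 3222.0000×96/30 = 10310.4000 rpm, dir flips to −; running = −10310.4000
Stage 2 [56T→56T]: ω = 10310.4000×56/56 = 10310.4000 rpm, dir flips to +; running = +10310.4000
Stage 3 [38T→92T]: ω = 10310.4000×38/92 = 4258.6435 rpm, dir flips to −; running = −4258.6435
Stage 4 [19T→48T]: ω = 4258.6435×19/48 = 1685.7130 rpm, dir flips to +; running = +1685.7130

+1685.7130 rpm (same as input, |ω| = 1685.7130 rpm)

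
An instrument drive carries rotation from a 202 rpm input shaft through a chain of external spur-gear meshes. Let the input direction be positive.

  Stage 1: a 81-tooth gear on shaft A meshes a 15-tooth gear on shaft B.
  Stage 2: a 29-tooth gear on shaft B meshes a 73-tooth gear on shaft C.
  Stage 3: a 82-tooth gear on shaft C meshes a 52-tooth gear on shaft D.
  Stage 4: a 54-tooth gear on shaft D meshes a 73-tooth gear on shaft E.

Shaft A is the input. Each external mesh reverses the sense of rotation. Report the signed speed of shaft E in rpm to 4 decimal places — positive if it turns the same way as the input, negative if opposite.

+505.4773 rpm (same as input, |ω| = 505.4773 rpm)

Stage 1 [81T→15T]: ω = 202.0000×81/15 = 1090.8000 rpm, dir flips to −; running = −1090.8000
Stage 2 [29T→73T]: ω = 1090.8000×29/73 = 433.3315 rpm, dir flips to +; running = +433.3315
Stage 3 [82T→52T]: ω = 433.3315×82/52 = 683.3305 rpm, dir flips to −; running = −683.3305
Stage 4 [54T→73T]: ω = 683.3305×54/73 = 505.4773 rpm, dir flips to +; running = +505.4773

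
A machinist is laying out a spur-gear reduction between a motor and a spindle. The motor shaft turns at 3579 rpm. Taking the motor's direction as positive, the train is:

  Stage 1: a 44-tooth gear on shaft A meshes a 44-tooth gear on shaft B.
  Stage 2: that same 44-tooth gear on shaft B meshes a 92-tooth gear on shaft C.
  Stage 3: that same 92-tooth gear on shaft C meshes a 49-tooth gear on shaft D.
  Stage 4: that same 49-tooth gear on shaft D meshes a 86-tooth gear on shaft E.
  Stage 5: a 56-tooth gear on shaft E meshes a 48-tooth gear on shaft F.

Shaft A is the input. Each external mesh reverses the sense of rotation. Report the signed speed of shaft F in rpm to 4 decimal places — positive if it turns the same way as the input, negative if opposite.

-2136.3023 rpm (opposite to input, |ω| = 2136.3023 rpm)

Stage 1 [44T→44T]: ω = 3579.0000×44/44 = 3579.0000 rpm, dir flips to −; running = −3579.0000
Stage 2 [44T→92T]: ω = 3579.0000×44/92 = 1711.6957 rpm, dir flips to +; running = +1711.6957
Stage 3 [92T→49T]: ω = 1711.6957×92/49 = 3213.7959 rpm, dir flips to −; running = −3213.7959
Stage 4 [49T→86T]: ω = 3213.7959×49/86 = 1831.1163 rpm, dir flips to +; running = +1831.1163
Stage 5 [56T→48T]: ω = 1831.1163×56/48 = 2136.3023 rpm, dir flips to −; running = −2136.3023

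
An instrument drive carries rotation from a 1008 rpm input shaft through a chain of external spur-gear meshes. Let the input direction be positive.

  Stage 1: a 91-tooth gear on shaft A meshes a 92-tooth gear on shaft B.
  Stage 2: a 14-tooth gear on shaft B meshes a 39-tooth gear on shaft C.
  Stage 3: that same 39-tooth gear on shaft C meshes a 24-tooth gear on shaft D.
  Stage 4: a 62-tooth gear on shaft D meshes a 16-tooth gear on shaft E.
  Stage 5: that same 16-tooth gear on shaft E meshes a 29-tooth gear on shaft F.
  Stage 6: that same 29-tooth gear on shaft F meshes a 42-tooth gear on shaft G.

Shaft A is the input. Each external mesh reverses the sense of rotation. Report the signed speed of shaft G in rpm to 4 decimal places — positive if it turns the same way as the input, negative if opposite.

+858.5652 rpm (same as input, |ω| = 858.5652 rpm)

Stage 1 [91T→92T]: ω = 1008.0000×91/92 = 997.0435 rpm, dir flips to −; running = −997.0435
Stage 2 [14T→39T]: ω = 997.0435×14/39 = 357.9130 rpm, dir flips to +; running = +357.9130
Stage 3 [39T→24T]: ω = 357.9130×39/24 = 581.6087 rpm, dir flips to −; running = −581.6087
Stage 4 [62T→16T]: ω = 581.6087×62/16 = 2253.7337 rpm, dir flips to +; running = +2253.7337
Stage 5 [16T→29T]: ω = 2253.7337×16/29 = 1243.4393 rpm, dir flips to −; running = −1243.4393
Stage 6 [29T→42T]: ω = 1243.4393×29/42 = 858.5652 rpm, dir flips to +; running = +858.5652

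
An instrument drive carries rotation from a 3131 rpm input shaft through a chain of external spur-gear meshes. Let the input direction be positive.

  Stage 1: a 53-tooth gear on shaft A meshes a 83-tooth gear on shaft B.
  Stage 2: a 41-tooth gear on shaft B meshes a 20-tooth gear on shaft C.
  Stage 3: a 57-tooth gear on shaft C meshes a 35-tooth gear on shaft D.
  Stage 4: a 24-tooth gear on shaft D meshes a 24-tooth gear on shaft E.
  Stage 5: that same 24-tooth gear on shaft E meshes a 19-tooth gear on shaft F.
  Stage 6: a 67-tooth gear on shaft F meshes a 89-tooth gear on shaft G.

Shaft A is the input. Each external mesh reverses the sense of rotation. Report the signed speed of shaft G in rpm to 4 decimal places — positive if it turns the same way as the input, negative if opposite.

Stage 1 [53T→83T]: ω = 3131.0000×53/83 = 1999.3133 rpm, dir flips to −; running = −1999.3133
Stage 2 [41T→20T]: ω = 1999.3133×41/20 = 4098.5922 rpm, dir flips to +; running = +4098.5922
Stage 3 [57T→35T]: ω = 4098.5922×57/35 = 6674.8501 rpm, dir flips to −; running = −6674.8501
Stage 4 [24T→24T]: ω = 6674.8501×24/24 = 6674.8501 rpm, dir flips to +; running = +6674.8501
Stage 5 [24T→19T]: ω = 6674.8501×24/19 = 8431.3896 rpm, dir flips to −; running = −8431.3896
Stage 6 [67T→89T]: ω = 8431.3896×67/89 = 6347.2259 rpm, dir flips to +; running = +6347.2259

+6347.2259 rpm (same as input, |ω| = 6347.2259 rpm)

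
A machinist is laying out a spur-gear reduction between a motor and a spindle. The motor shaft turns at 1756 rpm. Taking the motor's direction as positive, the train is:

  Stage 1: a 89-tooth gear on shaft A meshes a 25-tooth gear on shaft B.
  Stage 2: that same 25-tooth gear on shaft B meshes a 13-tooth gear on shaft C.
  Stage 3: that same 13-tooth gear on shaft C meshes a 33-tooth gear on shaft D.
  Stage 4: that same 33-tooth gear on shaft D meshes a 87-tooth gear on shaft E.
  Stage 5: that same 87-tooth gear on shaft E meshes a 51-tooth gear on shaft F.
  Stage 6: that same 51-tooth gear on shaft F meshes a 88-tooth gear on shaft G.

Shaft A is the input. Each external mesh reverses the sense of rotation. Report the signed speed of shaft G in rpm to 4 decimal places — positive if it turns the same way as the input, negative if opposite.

+1775.9545 rpm (same as input, |ω| = 1775.9545 rpm)

Stage 1 [89T→25T]: ω = 1756.0000×89/25 = 6251.3600 rpm, dir flips to −; running = −6251.3600
Stage 2 [25T→13T]: ω = 6251.3600×25/13 = 12021.8462 rpm, dir flips to +; running = +12021.8462
Stage 3 [13T→33T]: ω = 12021.8462×13/33 = 4735.8788 rpm, dir flips to −; running = −4735.8788
Stage 4 [33T→87T]: ω = 4735.8788×33/87 = 1796.3678 rpm, dir flips to +; running = +1796.3678
Stage 5 [87T→51T]: ω = 1796.3678×87/51 = 3064.3922 rpm, dir flips to −; running = −3064.3922
Stage 6 [51T→88T]: ω = 3064.3922×51/88 = 1775.9545 rpm, dir flips to +; running = +1775.9545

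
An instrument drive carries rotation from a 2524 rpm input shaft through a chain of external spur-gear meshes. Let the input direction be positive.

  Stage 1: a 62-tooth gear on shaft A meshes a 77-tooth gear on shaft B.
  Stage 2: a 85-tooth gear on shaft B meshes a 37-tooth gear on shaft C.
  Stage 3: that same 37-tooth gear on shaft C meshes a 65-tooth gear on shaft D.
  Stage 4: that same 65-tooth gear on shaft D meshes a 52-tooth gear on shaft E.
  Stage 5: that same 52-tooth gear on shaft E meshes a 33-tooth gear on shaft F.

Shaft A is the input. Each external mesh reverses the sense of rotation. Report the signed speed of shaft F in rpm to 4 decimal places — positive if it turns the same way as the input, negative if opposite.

Stage 1 [62T→77T]: ω = 2524.0000×62/77 = 2032.3117 rpm, dir flips to −; running = −2032.3117
Stage 2 [85T→37T]: ω = 2032.3117×85/37 = 4668.8241 rpm, dir flips to +; running = +4668.8241
Stage 3 [37T→65T]: ω = 4668.8241×37/65 = 2657.6384 rpm, dir flips to −; running = −2657.6384
Stage 4 [65T→52T]: ω = 2657.6384×65/52 = 3322.0480 rpm, dir flips to +; running = +3322.0480
Stage 5 [52T→33T]: ω = 3322.0480×52/33 = 5234.7422 rpm, dir flips to −; running = −5234.7422

-5234.7422 rpm (opposite to input, |ω| = 5234.7422 rpm)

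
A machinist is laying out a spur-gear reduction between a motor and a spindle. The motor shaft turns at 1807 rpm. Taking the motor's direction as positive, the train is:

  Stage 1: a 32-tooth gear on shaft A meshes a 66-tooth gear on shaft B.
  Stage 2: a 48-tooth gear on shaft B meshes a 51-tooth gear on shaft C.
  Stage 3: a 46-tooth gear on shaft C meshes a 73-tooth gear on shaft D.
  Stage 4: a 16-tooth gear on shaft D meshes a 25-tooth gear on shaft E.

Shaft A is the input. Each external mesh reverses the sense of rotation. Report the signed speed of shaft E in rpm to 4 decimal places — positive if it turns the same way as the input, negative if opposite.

Stage 1 [32T→66T]: ω = 1807.0000×32/66 = 876.1212 rpm, dir flips to −; running = −876.1212
Stage 2 [48T→51T]: ω = 876.1212×48/51 = 824.5847 rpm, dir flips to +; running = +824.5847
Stage 3 [46T→73T]: ω = 824.5847×46/73 = 519.6013 rpm, dir flips to −; running = −519.6013
Stage 4 [16T→25T]: ω = 519.6013×16/25 = 332.5448 rpm, dir flips to +; running = +332.5448

+332.5448 rpm (same as input, |ω| = 332.5448 rpm)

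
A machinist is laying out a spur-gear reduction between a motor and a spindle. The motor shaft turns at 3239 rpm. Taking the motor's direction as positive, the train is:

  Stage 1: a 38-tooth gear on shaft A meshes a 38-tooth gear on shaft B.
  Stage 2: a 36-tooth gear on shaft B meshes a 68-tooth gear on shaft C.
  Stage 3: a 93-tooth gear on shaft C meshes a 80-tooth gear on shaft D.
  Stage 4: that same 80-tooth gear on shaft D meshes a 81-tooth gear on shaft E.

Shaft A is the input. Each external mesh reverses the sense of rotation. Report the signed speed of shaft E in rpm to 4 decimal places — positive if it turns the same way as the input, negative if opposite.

+1968.8039 rpm (same as input, |ω| = 1968.8039 rpm)

Stage 1 [38T→38T]: ω = 3239.0000×38/38 = 3239.0000 rpm, dir flips to −; running = −3239.0000
Stage 2 [36T→68T]: ω = 3239.0000×36/68 = 1714.7647 rpm, dir flips to +; running = +1714.7647
Stage 3 [93T→80T]: ω = 1714.7647×93/80 = 1993.4140 rpm, dir flips to −; running = −1993.4140
Stage 4 [80T→81T]: ω = 1993.4140×80/81 = 1968.8039 rpm, dir flips to +; running = +1968.8039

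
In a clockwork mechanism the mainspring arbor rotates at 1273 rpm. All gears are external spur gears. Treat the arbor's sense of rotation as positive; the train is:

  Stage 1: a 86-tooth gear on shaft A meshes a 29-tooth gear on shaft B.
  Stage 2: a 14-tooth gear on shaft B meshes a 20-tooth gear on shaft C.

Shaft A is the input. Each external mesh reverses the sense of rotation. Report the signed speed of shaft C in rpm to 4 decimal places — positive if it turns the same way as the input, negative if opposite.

+2642.5724 rpm (same as input, |ω| = 2642.5724 rpm)

Stage 1 [86T→29T]: ω = 1273.0000×86/29 = 3775.1034 rpm, dir flips to −; running = −3775.1034
Stage 2 [14T→20T]: ω = 3775.1034×14/20 = 2642.5724 rpm, dir flips to +; running = +2642.5724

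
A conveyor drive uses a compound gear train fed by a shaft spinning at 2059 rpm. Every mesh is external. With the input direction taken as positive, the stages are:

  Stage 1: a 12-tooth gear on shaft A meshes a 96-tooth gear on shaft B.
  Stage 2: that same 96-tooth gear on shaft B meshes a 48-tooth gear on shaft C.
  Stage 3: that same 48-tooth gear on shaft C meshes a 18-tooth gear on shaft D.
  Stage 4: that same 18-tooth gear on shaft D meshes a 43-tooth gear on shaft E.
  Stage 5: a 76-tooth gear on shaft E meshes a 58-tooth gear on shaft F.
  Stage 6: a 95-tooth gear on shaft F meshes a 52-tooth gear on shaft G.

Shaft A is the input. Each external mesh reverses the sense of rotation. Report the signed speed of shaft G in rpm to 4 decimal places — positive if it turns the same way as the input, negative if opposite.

Stage 1 [12T→96T]: ω = 2059.0000×12/96 = 257.3750 rpm, dir flips to −; running = −257.3750
Stage 2 [96T→48T]: ω = 257.3750×96/48 = 514.7500 rpm, dir flips to +; running = +514.7500
Stage 3 [48T→18T]: ω = 514.7500×48/18 = 1372.6667 rpm, dir flips to −; running = −1372.6667
Stage 4 [18T→43T]: ω = 1372.6667×18/43 = 574.6047 rpm, dir flips to +; running = +574.6047
Stage 5 [76T→58T]: ω = 574.6047×76/58 = 752.9302 rpm, dir flips to −; running = −752.9302
Stage 6 [95T→52T]: ω = 752.9302×95/52 = 1375.5456 rpm, dir flips to +; running = +1375.5456

+1375.5456 rpm (same as input, |ω| = 1375.5456 rpm)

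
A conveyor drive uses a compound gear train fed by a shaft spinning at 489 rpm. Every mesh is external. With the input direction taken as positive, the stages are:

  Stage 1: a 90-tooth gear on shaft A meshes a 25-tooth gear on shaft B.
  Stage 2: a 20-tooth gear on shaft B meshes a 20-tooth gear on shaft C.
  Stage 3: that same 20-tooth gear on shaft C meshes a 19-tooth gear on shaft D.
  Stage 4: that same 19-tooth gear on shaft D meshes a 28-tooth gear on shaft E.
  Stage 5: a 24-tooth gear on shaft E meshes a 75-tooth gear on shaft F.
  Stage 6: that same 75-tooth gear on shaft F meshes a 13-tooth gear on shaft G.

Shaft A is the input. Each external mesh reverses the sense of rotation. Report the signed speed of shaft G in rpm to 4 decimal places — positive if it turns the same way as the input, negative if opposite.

Stage 1 [90T→25T]: ω = 489.0000×90/25 = 1760.4000 rpm, dir flips to −; running = −1760.4000
Stage 2 [20T→20T]: ω = 1760.4000×20/20 = 1760.4000 rpm, dir flips to +; running = +1760.4000
Stage 3 [20T→19T]: ω = 1760.4000×20/19 = 1853.0526 rpm, dir flips to −; running = −1853.0526
Stage 4 [19T→28T]: ω = 1853.0526×19/28 = 1257.4286 rpm, dir flips to +; running = +1257.4286
Stage 5 [24T→75T]: ω = 1257.4286×24/75 = 402.3771 rpm, dir flips to −; running = −402.3771
Stage 6 [75T→13T]: ω = 402.3771×75/13 = 2321.4066 rpm, dir flips to +; running = +2321.4066

+2321.4066 rpm (same as input, |ω| = 2321.4066 rpm)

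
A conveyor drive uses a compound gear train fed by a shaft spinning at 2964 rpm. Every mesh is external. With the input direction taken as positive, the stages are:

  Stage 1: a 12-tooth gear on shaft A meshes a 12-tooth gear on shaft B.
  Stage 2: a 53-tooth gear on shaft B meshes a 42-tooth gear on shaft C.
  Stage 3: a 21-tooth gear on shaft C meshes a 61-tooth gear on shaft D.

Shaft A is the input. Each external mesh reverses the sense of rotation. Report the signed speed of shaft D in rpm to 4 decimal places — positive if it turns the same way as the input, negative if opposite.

-1287.6393 rpm (opposite to input, |ω| = 1287.6393 rpm)

Stage 1 [12T→12T]: ω = 2964.0000×12/12 = 2964.0000 rpm, dir flips to −; running = −2964.0000
Stage 2 [53T→42T]: ω = 2964.0000×53/42 = 3740.2857 rpm, dir flips to +; running = +3740.2857
Stage 3 [21T→61T]: ω = 3740.2857×21/61 = 1287.6393 rpm, dir flips to −; running = −1287.6393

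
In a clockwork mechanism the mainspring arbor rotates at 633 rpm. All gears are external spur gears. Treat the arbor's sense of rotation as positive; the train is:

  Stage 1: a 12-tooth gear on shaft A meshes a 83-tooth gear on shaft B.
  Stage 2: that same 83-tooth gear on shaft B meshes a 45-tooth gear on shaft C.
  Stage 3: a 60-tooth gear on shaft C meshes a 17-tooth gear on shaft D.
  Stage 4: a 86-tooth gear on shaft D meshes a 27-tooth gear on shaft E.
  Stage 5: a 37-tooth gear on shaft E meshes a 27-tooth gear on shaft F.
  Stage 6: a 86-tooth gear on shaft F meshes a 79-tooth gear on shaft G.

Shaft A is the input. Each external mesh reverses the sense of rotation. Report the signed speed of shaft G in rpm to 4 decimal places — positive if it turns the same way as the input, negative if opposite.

Stage 1 [12T→83T]: ω = 633.0000×12/83 = 91.5181 rpm, dir flips to −; running = −91.5181
Stage 2 [83T→45T]: ω = 91.5181×83/45 = 168.8000 rpm, dir flips to +; running = +168.8000
Stage 3 [60T→17T]: ω = 168.8000×60/17 = 595.7647 rpm, dir flips to −; running = −595.7647
Stage 4 [86T→27T]: ω = 595.7647×86/27 = 1897.6209 rpm, dir flips to +; running = +1897.6209
Stage 5 [37T→27T]: ω = 1897.6209×37/27 = 2600.4435 rpm, dir flips to −; running = −2600.4435
Stage 6 [86T→79T]: ω = 2600.4435×86/79 = 2830.8625 rpm, dir flips to +; running = +2830.8625

+2830.8625 rpm (same as input, |ω| = 2830.8625 rpm)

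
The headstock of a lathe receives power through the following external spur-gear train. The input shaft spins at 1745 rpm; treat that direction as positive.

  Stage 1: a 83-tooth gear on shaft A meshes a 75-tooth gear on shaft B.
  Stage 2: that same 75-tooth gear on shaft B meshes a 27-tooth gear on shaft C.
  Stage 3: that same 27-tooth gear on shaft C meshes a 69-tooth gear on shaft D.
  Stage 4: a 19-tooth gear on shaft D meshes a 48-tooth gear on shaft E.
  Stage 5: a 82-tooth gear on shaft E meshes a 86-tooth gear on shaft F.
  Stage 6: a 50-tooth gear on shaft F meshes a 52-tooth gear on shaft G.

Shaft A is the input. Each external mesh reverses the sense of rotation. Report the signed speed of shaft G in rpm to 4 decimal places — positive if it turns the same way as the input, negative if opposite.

Stage 1 [83T→75T]: ω = 1745.0000×83/75 = 1931.1333 rpm, dir flips to −; running = −1931.1333
Stage 2 [75T→27T]: ω = 1931.1333×75/27 = 5364.2593 rpm, dir flips to +; running = +5364.2593
Stage 3 [27T→69T]: ω = 5364.2593×27/69 = 2099.0580 rpm, dir flips to −; running = −2099.0580
Stage 4 [19T→48T]: ω = 2099.0580×19/48 = 830.8771 rpm, dir flips to +; running = +830.8771
Stage 5 [82T→86T]: ω = 830.8771×82/86 = 792.2317 rpm, dir flips to −; running = −792.2317
Stage 6 [50T→52T]: ω = 792.2317×50/52 = 761.7612 rpm, dir flips to +; running = +761.7612

+761.7612 rpm (same as input, |ω| = 761.7612 rpm)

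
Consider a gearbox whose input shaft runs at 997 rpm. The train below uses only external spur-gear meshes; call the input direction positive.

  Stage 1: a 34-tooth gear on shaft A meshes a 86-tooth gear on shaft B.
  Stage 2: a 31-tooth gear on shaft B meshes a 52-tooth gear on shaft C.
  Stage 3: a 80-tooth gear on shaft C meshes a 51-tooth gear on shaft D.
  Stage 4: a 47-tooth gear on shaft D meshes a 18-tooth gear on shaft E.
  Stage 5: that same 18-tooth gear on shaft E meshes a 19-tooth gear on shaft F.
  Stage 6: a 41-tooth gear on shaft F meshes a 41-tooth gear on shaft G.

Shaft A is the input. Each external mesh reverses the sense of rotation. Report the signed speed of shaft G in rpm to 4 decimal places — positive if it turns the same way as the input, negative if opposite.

Stage 1 [34T→86T]: ω = 997.0000×34/86 = 394.1628 rpm, dir flips to −; running = −394.1628
Stage 2 [31T→52T]: ω = 394.1628×31/52 = 234.9817 rpm, dir flips to +; running = +234.9817
Stage 3 [80T→51T]: ω = 234.9817×80/51 = 368.5987 rpm, dir flips to −; running = −368.5987
Stage 4 [47T→18T]: ω = 368.5987×47/18 = 962.4521 rpm, dir flips to +; running = +962.4521
Stage 5 [18T→19T]: ω = 962.4521×18/19 = 911.7968 rpm, dir flips to −; running = −911.7968
Stage 6 [41T→41T]: ω = 911.7968×41/41 = 911.7968 rpm, dir flips to +; running = +911.7968

+911.7968 rpm (same as input, |ω| = 911.7968 rpm)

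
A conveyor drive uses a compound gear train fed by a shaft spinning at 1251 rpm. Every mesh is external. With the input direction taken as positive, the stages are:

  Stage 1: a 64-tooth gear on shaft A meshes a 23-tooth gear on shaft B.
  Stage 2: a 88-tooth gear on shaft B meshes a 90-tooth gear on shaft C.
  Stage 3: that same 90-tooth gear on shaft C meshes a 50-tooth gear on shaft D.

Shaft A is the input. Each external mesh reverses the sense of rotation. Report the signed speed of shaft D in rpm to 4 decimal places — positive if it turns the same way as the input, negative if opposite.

Stage 1 [64T→23T]: ω = 1251.0000×64/23 = 3481.0435 rpm, dir flips to −; running = −3481.0435
Stage 2 [88T→90T]: ω = 3481.0435×88/90 = 3403.6870 rpm, dir flips to +; running = +3403.6870
Stage 3 [90T→50T]: ω = 3403.6870×90/50 = 6126.6365 rpm, dir flips to −; running = −6126.6365

-6126.6365 rpm (opposite to input, |ω| = 6126.6365 rpm)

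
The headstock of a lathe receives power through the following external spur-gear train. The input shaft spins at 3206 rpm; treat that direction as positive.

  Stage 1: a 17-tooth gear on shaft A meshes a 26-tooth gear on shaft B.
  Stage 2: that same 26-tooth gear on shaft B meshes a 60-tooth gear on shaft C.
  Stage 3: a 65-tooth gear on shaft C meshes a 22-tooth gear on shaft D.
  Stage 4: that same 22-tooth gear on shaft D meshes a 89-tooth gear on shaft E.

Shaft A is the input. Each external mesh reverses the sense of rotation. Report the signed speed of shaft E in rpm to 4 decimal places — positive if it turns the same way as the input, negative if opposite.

+663.4139 rpm (same as input, |ω| = 663.4139 rpm)

Stage 1 [17T→26T]: ω = 3206.0000×17/26 = 2096.2308 rpm, dir flips to −; running = −2096.2308
Stage 2 [26T→60T]: ω = 2096.2308×26/60 = 908.3667 rpm, dir flips to +; running = +908.3667
Stage 3 [65T→22T]: ω = 908.3667×65/22 = 2683.8106 rpm, dir flips to −; running = −2683.8106
Stage 4 [22T→89T]: ω = 2683.8106×22/89 = 663.4139 rpm, dir flips to +; running = +663.4139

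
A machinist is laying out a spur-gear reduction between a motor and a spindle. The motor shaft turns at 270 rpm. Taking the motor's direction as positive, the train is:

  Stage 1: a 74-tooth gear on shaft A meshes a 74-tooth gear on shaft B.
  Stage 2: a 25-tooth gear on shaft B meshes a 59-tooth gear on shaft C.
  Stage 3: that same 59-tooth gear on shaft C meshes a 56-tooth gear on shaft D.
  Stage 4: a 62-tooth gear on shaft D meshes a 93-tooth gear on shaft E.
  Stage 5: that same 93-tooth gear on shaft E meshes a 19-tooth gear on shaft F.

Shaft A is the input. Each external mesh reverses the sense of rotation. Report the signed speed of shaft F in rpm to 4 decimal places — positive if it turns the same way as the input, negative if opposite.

-393.3271 rpm (opposite to input, |ω| = 393.3271 rpm)

Stage 1 [74T→74T]: ω = 270.0000×74/74 = 270.0000 rpm, dir flips to −; running = −270.0000
Stage 2 [25T→59T]: ω = 270.0000×25/59 = 114.4068 rpm, dir flips to +; running = +114.4068
Stage 3 [59T→56T]: ω = 114.4068×59/56 = 120.5357 rpm, dir flips to −; running = −120.5357
Stage 4 [62T→93T]: ω = 120.5357×62/93 = 80.3571 rpm, dir flips to +; running = +80.3571
Stage 5 [93T→19T]: ω = 80.3571×93/19 = 393.3271 rpm, dir flips to −; running = −393.3271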